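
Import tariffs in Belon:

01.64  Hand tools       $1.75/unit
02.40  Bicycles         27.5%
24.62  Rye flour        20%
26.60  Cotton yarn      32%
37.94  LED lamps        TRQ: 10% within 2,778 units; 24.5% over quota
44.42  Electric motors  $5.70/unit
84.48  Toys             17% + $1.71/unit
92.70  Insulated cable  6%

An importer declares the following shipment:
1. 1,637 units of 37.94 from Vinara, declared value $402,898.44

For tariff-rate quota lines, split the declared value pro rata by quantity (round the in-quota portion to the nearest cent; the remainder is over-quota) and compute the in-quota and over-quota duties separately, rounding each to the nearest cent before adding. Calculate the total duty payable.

Line 1 (37.94, Vinara, 1,637 units, $402,898.44):
Code 37.94 is under a tariff-rate quota (threshold 2,778 units). Quantity 1,637 units is within the quota, so the in-quota rate 10% applies to the full value.
Duty = $402,898.44 × 10% = $40,289.84.

$40,289.84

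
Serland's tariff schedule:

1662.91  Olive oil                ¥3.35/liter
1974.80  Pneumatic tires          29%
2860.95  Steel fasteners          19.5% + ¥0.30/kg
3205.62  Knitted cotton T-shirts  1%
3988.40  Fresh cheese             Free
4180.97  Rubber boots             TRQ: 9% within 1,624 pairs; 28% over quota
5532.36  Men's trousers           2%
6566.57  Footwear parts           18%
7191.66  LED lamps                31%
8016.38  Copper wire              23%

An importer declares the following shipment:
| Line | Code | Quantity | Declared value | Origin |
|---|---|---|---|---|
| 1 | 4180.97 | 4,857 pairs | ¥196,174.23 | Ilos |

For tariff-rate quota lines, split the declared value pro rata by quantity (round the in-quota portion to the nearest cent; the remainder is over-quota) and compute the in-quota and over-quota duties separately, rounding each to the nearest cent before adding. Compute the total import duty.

¥42,466.04

Line 1 (4180.97, Ilos, 4,857 pairs, ¥196,174.23):
Code 4180.97 is under a tariff-rate quota (threshold 1,624 pairs). In-quota: 1,624 pairs at 9%; over-quota: 3,233 pairs at 28%.
Pro-rata value split: in-quota = ¥196,174.23 × 1,624/4,857 = ¥65,593.36; over-quota = ¥196,174.23 − ¥65,593.36 = ¥130,580.87.
In-quota duty = ¥65,593.36 × 9% = ¥5,903.40. Over-quota duty = ¥130,580.87 × 28% = ¥36,562.64.
Line duty = ¥5,903.40 + ¥36,562.64 = ¥42,466.04.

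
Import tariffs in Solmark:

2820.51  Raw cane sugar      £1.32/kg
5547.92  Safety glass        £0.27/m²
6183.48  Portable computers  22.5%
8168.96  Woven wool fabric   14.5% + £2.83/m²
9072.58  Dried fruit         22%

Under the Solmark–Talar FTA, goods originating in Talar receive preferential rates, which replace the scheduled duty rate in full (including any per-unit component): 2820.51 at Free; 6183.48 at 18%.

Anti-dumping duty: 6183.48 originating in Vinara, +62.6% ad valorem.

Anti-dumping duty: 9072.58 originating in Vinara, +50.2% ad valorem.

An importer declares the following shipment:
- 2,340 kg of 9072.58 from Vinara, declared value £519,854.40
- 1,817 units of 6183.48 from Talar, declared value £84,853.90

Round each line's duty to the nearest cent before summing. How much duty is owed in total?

Line 1 (9072.58, Vinara, 2,340 kg, £519,854.40):
Base rate for 9072.58 is 22%.
Additional duty on 9072.58 from Vinara: +50.2%. Applied ad valorem rate: 22% + 50.2% = 72.2%.
Duty = £519,854.40 × 72.2% = £375,334.88.
Line 2 (6183.48, Talar, 1,817 units, £84,853.90):
Base rate for 6183.48 is 22.5%.
Origin Talar qualifies under the Solmark–Talar agreement and 6183.48 is covered: preferential rate 18% applies instead.
The additional-duty order on 6183.48 targets Vinara, not Talar; it does not apply.
Duty = £84,853.90 × 18% = £15,273.70.
Total = £375,334.88 + £15,273.70 = £390,608.58.

£390,608.58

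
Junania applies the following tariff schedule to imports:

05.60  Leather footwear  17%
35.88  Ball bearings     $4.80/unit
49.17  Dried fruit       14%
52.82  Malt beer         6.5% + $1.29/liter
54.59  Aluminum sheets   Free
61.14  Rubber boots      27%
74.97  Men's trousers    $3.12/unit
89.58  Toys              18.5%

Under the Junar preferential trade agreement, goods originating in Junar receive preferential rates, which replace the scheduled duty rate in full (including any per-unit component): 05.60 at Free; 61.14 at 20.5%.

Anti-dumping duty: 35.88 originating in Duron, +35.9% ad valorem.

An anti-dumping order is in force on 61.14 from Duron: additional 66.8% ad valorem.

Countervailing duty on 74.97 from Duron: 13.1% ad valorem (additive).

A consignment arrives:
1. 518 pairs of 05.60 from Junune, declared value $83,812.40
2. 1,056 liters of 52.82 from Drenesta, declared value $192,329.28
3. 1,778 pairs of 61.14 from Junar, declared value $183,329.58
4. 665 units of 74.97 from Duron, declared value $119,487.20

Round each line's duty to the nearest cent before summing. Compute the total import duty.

$83,421.93

Line 1 (05.60, Junune, 518 pairs, $83,812.40):
Base rate for 05.60 is 17%.
05.60 has an FTA preferential rate, but origin Junune is not Junar; base rate stands.
Duty = $83,812.40 × 17% = $14,248.11.
Line 2 (52.82, Drenesta, 1,056 liters, $192,329.28):
Base rate for 52.82 is 6.5% + $1.29/liter.
Duty = $192,329.28 × 6.5% + 1,056 × $1.29 = $13,863.64.
Line 3 (61.14, Junar, 1,778 pairs, $183,329.58):
Base rate for 61.14 is 27%.
Origin Junar qualifies under the Junania–Junar agreement and 61.14 is covered: preferential rate 20.5% applies instead.
The additional-duty order on 61.14 targets Duron, not Junar; it does not apply.
Duty = $183,329.58 × 20.5% = $37,582.56.
Line 4 (74.97, Duron, 665 units, $119,487.20):
Base rate for 74.97 is $3.12/unit.
Additional duty on 74.97 from Duron: +13.1% ad valorem. Applied ad valorem rate = 13.1%.
Duty = $119,487.20 × 13.1% + 665 × $3.12 = $17,727.62.
Total = $14,248.11 + $13,863.64 + $37,582.56 + $17,727.62 = $83,421.93.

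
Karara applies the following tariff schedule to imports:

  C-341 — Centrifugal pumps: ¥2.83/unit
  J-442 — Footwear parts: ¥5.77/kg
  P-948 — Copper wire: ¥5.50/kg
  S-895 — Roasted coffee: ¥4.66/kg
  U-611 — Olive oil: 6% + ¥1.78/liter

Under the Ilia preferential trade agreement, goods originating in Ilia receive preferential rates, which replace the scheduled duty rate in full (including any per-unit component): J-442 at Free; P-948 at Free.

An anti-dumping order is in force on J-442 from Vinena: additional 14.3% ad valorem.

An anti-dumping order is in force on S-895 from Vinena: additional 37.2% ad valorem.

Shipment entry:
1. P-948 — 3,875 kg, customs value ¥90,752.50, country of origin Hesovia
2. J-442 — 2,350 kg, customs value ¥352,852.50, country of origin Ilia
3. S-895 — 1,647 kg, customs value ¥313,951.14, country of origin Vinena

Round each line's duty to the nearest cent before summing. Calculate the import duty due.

¥145,777.34

Line 1 (P-948, Hesovia, 3,875 kg, ¥90,752.50):
Base rate for P-948 is ¥5.50/kg.
P-948 has an FTA preferential rate, but origin Hesovia is not Ilia; base rate stands.
Duty = 3,875 × ¥5.50 = ¥21,312.50.
Line 2 (J-442, Ilia, 2,350 kg, ¥352,852.50):
Base rate for J-442 is ¥5.77/kg.
Origin Ilia qualifies under the Karara–Ilia agreement and J-442 is covered: preferential rate Free applies instead.
The additional-duty order on J-442 targets Vinena, not Ilia; it does not apply.
Duty = ¥352,852.50 × 0% = ¥0.00.
Line 3 (S-895, Vinena, 1,647 kg, ¥313,951.14):
Base rate for S-895 is ¥4.66/kg.
Additional duty on S-895 from Vinena: +37.2% ad valorem. Applied ad valorem rate = 37.2%.
Duty = ¥313,951.14 × 37.2% + 1,647 × ¥4.66 = ¥124,464.84.
Total = ¥21,312.50 + ¥0.00 + ¥124,464.84 = ¥145,777.34.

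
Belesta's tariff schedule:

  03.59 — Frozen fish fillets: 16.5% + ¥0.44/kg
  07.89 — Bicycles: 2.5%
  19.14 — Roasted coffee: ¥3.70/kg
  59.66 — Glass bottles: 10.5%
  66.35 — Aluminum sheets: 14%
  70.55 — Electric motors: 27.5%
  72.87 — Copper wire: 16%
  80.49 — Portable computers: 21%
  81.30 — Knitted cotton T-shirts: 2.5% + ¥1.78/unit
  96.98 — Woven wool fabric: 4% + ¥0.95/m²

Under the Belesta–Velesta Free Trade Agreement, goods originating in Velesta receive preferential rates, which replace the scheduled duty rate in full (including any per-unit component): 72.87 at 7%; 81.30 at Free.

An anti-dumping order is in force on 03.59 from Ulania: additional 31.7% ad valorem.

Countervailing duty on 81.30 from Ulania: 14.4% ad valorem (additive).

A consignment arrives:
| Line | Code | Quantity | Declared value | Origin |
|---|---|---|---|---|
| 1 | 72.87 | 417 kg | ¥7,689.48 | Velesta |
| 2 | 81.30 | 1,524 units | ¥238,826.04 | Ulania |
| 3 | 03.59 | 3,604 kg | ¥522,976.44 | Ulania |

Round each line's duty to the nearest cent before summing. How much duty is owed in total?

Line 1 (72.87, Velesta, 417 kg, ¥7,689.48):
Base rate for 72.87 is 16%.
Origin Velesta qualifies under the Belesta–Velesta agreement and 72.87 is covered: preferential rate 7% applies instead.
Duty = ¥7,689.48 × 7% = ¥538.26.
Line 2 (81.30, Ulania, 1,524 units, ¥238,826.04):
Base rate for 81.30 is 2.5% + ¥1.78/unit.
81.30 has an FTA preferential rate, but origin Ulania is not Velesta; base rate stands.
Additional duty on 81.30 from Ulania: +14.4%. Applied ad valorem rate: 2.5% + 14.4% = 16.9%.
Duty = ¥238,826.04 × 16.9% + 1,524 × ¥1.78 = ¥43,074.32.
Line 3 (03.59, Ulania, 3,604 kg, ¥522,976.44):
Base rate for 03.59 is 16.5% + ¥0.44/kg.
Additional duty on 03.59 from Ulania: +31.7%. Applied ad valorem rate: 16.5% + 31.7% = 48.2%.
Duty = ¥522,976.44 × 48.2% + 3,604 × ¥0.44 = ¥253,660.40.
Total = ¥538.26 + ¥43,074.32 + ¥253,660.40 = ¥297,272.98.

¥297,272.98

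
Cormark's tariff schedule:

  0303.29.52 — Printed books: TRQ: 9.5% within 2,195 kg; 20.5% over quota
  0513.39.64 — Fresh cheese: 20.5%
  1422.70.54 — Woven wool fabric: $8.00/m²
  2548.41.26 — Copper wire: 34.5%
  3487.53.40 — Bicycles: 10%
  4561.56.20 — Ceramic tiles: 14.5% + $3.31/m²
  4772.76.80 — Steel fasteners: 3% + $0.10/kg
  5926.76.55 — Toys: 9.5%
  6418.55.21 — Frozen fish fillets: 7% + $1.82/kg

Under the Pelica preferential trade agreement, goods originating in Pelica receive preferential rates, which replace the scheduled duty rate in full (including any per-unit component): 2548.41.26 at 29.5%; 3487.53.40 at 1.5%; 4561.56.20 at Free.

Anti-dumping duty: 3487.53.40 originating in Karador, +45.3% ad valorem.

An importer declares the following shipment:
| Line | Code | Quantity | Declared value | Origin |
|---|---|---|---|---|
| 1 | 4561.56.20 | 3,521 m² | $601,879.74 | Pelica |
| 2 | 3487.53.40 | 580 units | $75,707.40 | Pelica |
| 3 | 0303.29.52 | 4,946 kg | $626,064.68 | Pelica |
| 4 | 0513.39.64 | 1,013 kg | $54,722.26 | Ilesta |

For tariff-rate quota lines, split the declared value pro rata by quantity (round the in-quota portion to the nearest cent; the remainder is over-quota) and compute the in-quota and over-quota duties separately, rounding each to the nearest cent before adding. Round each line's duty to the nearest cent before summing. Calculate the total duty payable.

Line 1 (4561.56.20, Pelica, 3,521 m², $601,879.74):
Base rate for 4561.56.20 is 14.5% + $3.31/m².
Origin Pelica qualifies under the Cormark–Pelica agreement and 4561.56.20 is covered: preferential rate Free applies instead.
Duty = $601,879.74 × 0% = $0.00.
Line 2 (3487.53.40, Pelica, 580 units, $75,707.40):
Base rate for 3487.53.40 is 10%.
Origin Pelica qualifies under the Cormark–Pelica agreement and 3487.53.40 is covered: preferential rate 1.5% applies instead.
The additional-duty order on 3487.53.40 targets Karador, not Pelica; it does not apply.
Duty = $75,707.40 × 1.5% = $1,135.61.
Line 3 (0303.29.52, Pelica, 4,946 kg, $626,064.68):
Code 0303.29.52 is under a tariff-rate quota (threshold 2,195 kg). In-quota: 2,195 kg at 9.5%; over-quota: 2,751 kg at 20.5%.
Pro-rata value split: in-quota = $626,064.68 × 2,195/4,946 = $277,843.10; over-quota = $626,064.68 − $277,843.10 = $348,221.58.
In-quota duty = $277,843.10 × 9.5% = $26,395.09. Over-quota duty = $348,221.58 × 20.5% = $71,385.42.
Line duty = $26,395.09 + $71,385.42 = $97,780.51.
Line 4 (0513.39.64, Ilesta, 1,013 kg, $54,722.26):
Base rate for 0513.39.64 is 20.5%.
Duty = $54,722.26 × 20.5% = $11,218.06.
Total = $0.00 + $1,135.61 + $97,780.51 + $11,218.06 = $110,134.18.

$110,134.18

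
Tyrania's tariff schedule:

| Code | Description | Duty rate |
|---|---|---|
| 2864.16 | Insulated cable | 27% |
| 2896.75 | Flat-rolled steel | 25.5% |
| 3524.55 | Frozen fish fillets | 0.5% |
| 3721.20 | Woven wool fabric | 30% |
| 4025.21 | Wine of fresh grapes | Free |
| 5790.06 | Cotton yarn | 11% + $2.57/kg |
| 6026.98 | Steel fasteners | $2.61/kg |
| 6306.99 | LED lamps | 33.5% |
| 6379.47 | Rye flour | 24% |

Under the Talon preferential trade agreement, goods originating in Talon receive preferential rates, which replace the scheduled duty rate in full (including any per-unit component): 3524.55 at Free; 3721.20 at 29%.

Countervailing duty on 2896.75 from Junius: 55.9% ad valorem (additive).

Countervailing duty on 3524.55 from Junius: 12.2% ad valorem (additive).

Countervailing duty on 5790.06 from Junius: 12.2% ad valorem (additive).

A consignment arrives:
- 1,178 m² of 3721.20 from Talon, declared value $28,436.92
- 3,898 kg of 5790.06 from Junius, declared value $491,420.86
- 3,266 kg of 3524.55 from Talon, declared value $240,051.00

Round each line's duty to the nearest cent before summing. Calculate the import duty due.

$132,274.21

Line 1 (3721.20, Talon, 1,178 m², $28,436.92):
Base rate for 3721.20 is 30%.
Origin Talon qualifies under the Tyrania–Talon agreement and 3721.20 is covered: preferential rate 29% applies instead.
Duty = $28,436.92 × 29% = $8,246.71.
Line 2 (5790.06, Junius, 3,898 kg, $491,420.86):
Base rate for 5790.06 is 11% + $2.57/kg.
Additional duty on 5790.06 from Junius: +12.2%. Applied ad valorem rate: 11% + 12.2% = 23.2%.
Duty = $491,420.86 × 23.2% + 3,898 × $2.57 = $124,027.50.
Line 3 (3524.55, Talon, 3,266 kg, $240,051.00):
Base rate for 3524.55 is 0.5%.
Origin Talon qualifies under the Tyrania–Talon agreement and 3524.55 is covered: preferential rate Free applies instead.
The additional-duty order on 3524.55 targets Junius, not Talon; it does not apply.
Duty = $240,051.00 × 0% = $0.00.
Total = $8,246.71 + $124,027.50 + $0.00 = $132,274.21.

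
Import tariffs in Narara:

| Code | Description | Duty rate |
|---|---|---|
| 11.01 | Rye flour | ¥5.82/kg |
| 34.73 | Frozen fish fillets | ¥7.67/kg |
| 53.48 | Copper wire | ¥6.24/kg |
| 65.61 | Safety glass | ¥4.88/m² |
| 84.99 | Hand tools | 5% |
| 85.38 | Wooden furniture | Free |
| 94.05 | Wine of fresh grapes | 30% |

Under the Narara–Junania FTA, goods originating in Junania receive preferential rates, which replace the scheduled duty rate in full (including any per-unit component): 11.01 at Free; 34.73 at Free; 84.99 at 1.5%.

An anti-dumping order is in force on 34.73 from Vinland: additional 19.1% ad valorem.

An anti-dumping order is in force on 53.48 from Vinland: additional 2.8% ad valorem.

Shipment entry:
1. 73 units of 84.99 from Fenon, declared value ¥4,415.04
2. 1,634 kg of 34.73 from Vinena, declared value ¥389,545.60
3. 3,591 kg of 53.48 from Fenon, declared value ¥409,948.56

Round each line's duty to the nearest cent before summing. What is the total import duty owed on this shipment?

Line 1 (84.99, Fenon, 73 units, ¥4,415.04):
Base rate for 84.99 is 5%.
84.99 has an FTA preferential rate, but origin Fenon is not Junania; base rate stands.
Duty = ¥4,415.04 × 5% = ¥220.75.
Line 2 (34.73, Vinena, 1,634 kg, ¥389,545.60):
Base rate for 34.73 is ¥7.67/kg.
34.73 has an FTA preferential rate, but origin Vinena is not Junania; base rate stands.
The additional-duty order on 34.73 targets Vinland, not Vinena; it does not apply.
Duty = 1,634 × ¥7.67 = ¥12,532.78.
Line 3 (53.48, Fenon, 3,591 kg, ¥409,948.56):
Base rate for 53.48 is ¥6.24/kg.
The additional-duty order on 53.48 targets Vinland, not Fenon; it does not apply.
Duty = 3,591 × ¥6.24 = ¥22,407.84.
Total = ¥220.75 + ¥12,532.78 + ¥22,407.84 = ¥35,161.37.

¥35,161.37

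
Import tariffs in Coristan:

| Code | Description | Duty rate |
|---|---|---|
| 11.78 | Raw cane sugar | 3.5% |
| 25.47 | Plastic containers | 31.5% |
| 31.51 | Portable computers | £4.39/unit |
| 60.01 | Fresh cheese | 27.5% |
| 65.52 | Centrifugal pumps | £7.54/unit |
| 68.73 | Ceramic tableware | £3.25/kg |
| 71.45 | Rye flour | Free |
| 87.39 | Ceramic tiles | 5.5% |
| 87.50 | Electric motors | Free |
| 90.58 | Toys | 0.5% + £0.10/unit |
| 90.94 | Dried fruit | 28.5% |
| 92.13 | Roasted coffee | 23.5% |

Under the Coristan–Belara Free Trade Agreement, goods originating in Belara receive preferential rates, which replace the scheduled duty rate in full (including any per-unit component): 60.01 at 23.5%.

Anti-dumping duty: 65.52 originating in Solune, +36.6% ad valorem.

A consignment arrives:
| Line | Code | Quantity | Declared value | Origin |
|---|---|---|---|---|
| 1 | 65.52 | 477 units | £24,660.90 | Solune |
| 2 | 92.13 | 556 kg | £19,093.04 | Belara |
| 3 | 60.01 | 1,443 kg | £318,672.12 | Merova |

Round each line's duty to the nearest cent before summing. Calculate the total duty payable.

£104,744.16

Line 1 (65.52, Solune, 477 units, £24,660.90):
Base rate for 65.52 is £7.54/unit.
Additional duty on 65.52 from Solune: +36.6% ad valorem. Applied ad valorem rate = 36.6%.
Duty = £24,660.90 × 36.6% + 477 × £7.54 = £12,622.47.
Line 2 (92.13, Belara, 556 kg, £19,093.04):
Base rate for 92.13 is 23.5%.
Origin Belara is the FTA partner but 92.13 is not on the preference list; base rate stands.
Duty = £19,093.04 × 23.5% = £4,486.86.
Line 3 (60.01, Merova, 1,443 kg, £318,672.12):
Base rate for 60.01 is 27.5%.
60.01 has an FTA preferential rate, but origin Merova is not Belara; base rate stands.
Duty = £318,672.12 × 27.5% = £87,634.83.
Total = £12,622.47 + £4,486.86 + £87,634.83 = £104,744.16.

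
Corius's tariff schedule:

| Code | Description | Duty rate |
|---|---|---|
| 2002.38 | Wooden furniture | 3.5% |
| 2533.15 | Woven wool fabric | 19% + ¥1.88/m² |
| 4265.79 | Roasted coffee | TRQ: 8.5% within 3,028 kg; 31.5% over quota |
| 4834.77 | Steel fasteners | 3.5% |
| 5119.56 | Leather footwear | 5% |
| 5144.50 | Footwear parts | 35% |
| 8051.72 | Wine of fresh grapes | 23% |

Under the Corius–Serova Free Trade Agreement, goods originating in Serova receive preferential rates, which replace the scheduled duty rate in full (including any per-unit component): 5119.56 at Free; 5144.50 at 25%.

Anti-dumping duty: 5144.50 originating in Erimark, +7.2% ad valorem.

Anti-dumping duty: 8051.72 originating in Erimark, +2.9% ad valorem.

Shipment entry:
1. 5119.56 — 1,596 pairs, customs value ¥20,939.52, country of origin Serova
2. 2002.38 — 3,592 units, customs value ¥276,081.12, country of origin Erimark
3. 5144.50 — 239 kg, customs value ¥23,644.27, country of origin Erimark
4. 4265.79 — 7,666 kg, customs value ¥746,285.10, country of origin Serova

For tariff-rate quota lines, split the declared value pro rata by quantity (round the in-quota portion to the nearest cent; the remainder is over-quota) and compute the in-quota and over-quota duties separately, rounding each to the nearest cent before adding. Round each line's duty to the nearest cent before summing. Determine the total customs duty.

¥186,922.09

Line 1 (5119.56, Serova, 1,596 pairs, ¥20,939.52):
Base rate for 5119.56 is 5%.
Origin Serova qualifies under the Corius–Serova agreement and 5119.56 is covered: preferential rate Free applies instead.
Duty = ¥20,939.52 × 0% = ¥0.00.
Line 2 (2002.38, Erimark, 3,592 units, ¥276,081.12):
Base rate for 2002.38 is 3.5%.
Duty = ¥276,081.12 × 3.5% = ¥9,662.84.
Line 3 (5144.50, Erimark, 239 kg, ¥23,644.27):
Base rate for 5144.50 is 35%.
5144.50 has an FTA preferential rate, but origin Erimark is not Serova; base rate stands.
Additional duty on 5144.50 from Erimark: +7.2%. Applied ad valorem rate: 35% + 7.2% = 42.2%.
Duty = ¥23,644.27 × 42.2% = ¥9,977.88.
Line 4 (4265.79, Serova, 7,666 kg, ¥746,285.10):
Code 4265.79 is under a tariff-rate quota (threshold 3,028 kg). In-quota: 3,028 kg at 8.5%; over-quota: 4,638 kg at 31.5%.
Pro-rata value split: in-quota = ¥746,285.10 × 3,028/7,666 = ¥294,775.80; over-quota = ¥746,285.10 − ¥294,775.80 = ¥451,509.30.
In-quota duty = ¥294,775.80 × 8.5% = ¥25,055.94. Over-quota duty = ¥451,509.30 × 31.5% = ¥142,225.43.
Line duty = ¥25,055.94 + ¥142,225.43 = ¥167,281.37.
Total = ¥0.00 + ¥9,662.84 + ¥9,977.88 + ¥167,281.37 = ¥186,922.09.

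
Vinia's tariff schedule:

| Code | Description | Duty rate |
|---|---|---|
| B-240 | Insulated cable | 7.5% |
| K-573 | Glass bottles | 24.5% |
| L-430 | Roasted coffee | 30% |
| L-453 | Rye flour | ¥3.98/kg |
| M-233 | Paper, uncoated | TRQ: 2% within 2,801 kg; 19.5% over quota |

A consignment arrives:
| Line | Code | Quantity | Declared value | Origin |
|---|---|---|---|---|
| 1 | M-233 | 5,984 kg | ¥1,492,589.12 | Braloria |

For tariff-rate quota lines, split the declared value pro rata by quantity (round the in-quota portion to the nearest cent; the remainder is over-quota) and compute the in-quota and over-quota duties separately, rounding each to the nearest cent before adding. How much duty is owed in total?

Line 1 (M-233, Braloria, 5,984 kg, ¥1,492,589.12):
Code M-233 is under a tariff-rate quota (threshold 2,801 kg). In-quota: 2,801 kg at 2%; over-quota: 3,183 kg at 19.5%.
Pro-rata value split: in-quota = ¥1,492,589.12 × 2,801/5,984 = ¥698,653.43; over-quota = ¥1,492,589.12 − ¥698,653.43 = ¥793,935.69.
In-quota duty = ¥698,653.43 × 2% = ¥13,973.07. Over-quota duty = ¥793,935.69 × 19.5% = ¥154,817.46.
Line duty = ¥13,973.07 + ¥154,817.46 = ¥168,790.53.

¥168,790.53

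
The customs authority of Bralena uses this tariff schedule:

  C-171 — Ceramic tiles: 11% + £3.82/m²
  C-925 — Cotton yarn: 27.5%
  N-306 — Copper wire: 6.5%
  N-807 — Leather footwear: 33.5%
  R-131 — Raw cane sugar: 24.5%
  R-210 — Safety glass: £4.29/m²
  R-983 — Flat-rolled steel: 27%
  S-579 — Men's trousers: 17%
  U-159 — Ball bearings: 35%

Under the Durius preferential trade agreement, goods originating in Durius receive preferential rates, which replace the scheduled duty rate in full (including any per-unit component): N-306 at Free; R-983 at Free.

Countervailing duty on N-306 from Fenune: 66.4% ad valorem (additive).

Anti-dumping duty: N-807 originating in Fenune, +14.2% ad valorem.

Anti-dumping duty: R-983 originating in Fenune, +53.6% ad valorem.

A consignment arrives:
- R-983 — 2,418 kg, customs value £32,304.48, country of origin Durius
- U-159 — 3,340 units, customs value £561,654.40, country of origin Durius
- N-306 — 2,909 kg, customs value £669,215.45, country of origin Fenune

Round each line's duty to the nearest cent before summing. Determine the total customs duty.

£684,437.10

Line 1 (R-983, Durius, 2,418 kg, £32,304.48):
Base rate for R-983 is 27%.
Origin Durius qualifies under the Bralena–Durius agreement and R-983 is covered: preferential rate Free applies instead.
The additional-duty order on R-983 targets Fenune, not Durius; it does not apply.
Duty = £32,304.48 × 0% = £0.00.
Line 2 (U-159, Durius, 3,340 units, £561,654.40):
Base rate for U-159 is 35%.
Origin Durius is the FTA partner but U-159 is not on the preference list; base rate stands.
Duty = £561,654.40 × 35% = £196,579.04.
Line 3 (N-306, Fenune, 2,909 kg, £669,215.45):
Base rate for N-306 is 6.5%.
N-306 has an FTA preferential rate, but origin Fenune is not Durius; base rate stands.
Additional duty on N-306 from Fenune: +66.4%. Applied ad valorem rate: 6.5% + 66.4% = 72.9%.
Duty = £669,215.45 × 72.9% = £487,858.06.
Total = £0.00 + £196,579.04 + £487,858.06 = £684,437.10.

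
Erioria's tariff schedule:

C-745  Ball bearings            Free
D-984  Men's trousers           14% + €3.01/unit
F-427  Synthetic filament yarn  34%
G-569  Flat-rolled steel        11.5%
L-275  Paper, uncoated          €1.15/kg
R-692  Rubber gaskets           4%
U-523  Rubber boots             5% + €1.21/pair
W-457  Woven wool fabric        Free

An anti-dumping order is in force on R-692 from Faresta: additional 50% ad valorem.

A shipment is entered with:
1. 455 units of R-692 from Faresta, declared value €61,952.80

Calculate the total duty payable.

Line 1 (R-692, Faresta, 455 units, €61,952.80):
Base rate for R-692 is 4%.
Additional duty on R-692 from Faresta: +50%. Applied ad valorem rate: 4% + 50% = 54%.
Duty = €61,952.80 × 54% = €33,454.51.

€33,454.51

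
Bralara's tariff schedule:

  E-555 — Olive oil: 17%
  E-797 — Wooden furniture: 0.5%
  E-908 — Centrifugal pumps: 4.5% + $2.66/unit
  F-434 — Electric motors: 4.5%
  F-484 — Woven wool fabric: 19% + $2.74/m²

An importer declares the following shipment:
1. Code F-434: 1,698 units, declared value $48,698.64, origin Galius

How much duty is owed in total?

$2,191.44

Line 1 (F-434, Galius, 1,698 units, $48,698.64):
Base rate for F-434 is 4.5%.
Duty = $48,698.64 × 4.5% = $2,191.44.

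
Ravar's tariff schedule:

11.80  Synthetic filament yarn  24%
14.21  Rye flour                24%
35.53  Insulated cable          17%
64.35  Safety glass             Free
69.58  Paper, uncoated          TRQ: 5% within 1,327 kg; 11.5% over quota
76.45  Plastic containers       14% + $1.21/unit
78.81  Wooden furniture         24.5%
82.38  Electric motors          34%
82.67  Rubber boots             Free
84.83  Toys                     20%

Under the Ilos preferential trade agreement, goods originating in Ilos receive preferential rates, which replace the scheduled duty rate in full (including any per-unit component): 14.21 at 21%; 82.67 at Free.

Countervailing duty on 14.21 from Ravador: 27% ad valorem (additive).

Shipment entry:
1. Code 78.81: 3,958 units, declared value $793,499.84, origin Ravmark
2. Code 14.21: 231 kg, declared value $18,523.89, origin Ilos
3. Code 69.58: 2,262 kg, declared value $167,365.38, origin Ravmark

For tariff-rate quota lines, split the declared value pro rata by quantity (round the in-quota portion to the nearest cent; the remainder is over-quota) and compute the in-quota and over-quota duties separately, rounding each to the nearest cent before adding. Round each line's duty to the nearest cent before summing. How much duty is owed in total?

$211,162.49

Line 1 (78.81, Ravmark, 3,958 units, $793,499.84):
Base rate for 78.81 is 24.5%.
Duty = $793,499.84 × 24.5% = $194,407.46.
Line 2 (14.21, Ilos, 231 kg, $18,523.89):
Base rate for 14.21 is 24%.
Origin Ilos qualifies under the Ravar–Ilos agreement and 14.21 is covered: preferential rate 21% applies instead.
The additional-duty order on 14.21 targets Ravador, not Ilos; it does not apply.
Duty = $18,523.89 × 21% = $3,890.02.
Line 3 (69.58, Ravmark, 2,262 kg, $167,365.38):
Code 69.58 is under a tariff-rate quota (threshold 1,327 kg). In-quota: 1,327 kg at 5%; over-quota: 935 kg at 11.5%.
Pro-rata value split: in-quota = $167,365.38 × 1,327/2,262 = $98,184.73; over-quota = $167,365.38 − $98,184.73 = $69,180.65.
In-quota duty = $98,184.73 × 5% = $4,909.24. Over-quota duty = $69,180.65 × 11.5% = $7,955.77.
Line duty = $4,909.24 + $7,955.77 = $12,865.01.
Total = $194,407.46 + $3,890.02 + $12,865.01 = $211,162.49.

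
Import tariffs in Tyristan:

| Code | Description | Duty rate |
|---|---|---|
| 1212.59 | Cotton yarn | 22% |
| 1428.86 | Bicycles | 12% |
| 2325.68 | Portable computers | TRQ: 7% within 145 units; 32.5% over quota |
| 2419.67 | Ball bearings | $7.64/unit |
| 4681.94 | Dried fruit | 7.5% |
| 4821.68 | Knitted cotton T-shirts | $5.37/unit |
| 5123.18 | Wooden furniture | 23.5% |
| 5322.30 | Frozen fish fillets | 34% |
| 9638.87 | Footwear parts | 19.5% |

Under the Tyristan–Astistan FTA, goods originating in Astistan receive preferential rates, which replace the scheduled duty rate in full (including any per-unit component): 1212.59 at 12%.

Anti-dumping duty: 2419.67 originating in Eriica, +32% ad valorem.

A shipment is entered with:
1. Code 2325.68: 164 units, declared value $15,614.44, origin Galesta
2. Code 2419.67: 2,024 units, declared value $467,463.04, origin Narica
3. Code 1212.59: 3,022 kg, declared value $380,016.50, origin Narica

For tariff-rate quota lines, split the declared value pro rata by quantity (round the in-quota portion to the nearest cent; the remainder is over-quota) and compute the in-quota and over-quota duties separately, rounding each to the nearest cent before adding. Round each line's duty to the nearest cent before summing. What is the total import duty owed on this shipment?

$100,621.29

Line 1 (2325.68, Galesta, 164 units, $15,614.44):
Code 2325.68 is under a tariff-rate quota (threshold 145 units). In-quota: 145 units at 7%; over-quota: 19 units at 32.5%.
Pro-rata value split: in-quota = $15,614.44 × 145/164 = $13,805.45; over-quota = $15,614.44 − $13,805.45 = $1,808.99.
In-quota duty = $13,805.45 × 7% = $966.38. Over-quota duty = $1,808.99 × 32.5% = $587.92.
Line duty = $966.38 + $587.92 = $1,554.30.
Line 2 (2419.67, Narica, 2,024 units, $467,463.04):
Base rate for 2419.67 is $7.64/unit.
The additional-duty order on 2419.67 targets Eriica, not Narica; it does not apply.
Duty = 2,024 × $7.64 = $15,463.36.
Line 3 (1212.59, Narica, 3,022 kg, $380,016.50):
Base rate for 1212.59 is 22%.
1212.59 has an FTA preferential rate, but origin Narica is not Astistan; base rate stands.
Duty = $380,016.50 × 22% = $83,603.63.
Total = $1,554.30 + $15,463.36 + $83,603.63 = $100,621.29.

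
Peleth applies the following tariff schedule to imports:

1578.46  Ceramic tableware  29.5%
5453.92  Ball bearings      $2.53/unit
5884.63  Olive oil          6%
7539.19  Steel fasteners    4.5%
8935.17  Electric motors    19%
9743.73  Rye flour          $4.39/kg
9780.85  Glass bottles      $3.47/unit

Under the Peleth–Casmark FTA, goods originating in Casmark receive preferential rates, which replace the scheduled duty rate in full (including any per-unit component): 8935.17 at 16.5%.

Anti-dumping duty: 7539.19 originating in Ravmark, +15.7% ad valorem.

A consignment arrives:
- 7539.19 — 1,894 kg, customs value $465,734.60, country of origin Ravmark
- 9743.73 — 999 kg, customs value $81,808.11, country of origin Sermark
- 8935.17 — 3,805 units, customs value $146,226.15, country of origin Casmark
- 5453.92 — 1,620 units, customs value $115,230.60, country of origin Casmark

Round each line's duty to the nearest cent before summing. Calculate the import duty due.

Line 1 (7539.19, Ravmark, 1,894 kg, $465,734.60):
Base rate for 7539.19 is 4.5%.
Additional duty on 7539.19 from Ravmark: +15.7%. Applied ad valorem rate: 4.5% + 15.7% = 20.2%.
Duty = $465,734.60 × 20.2% = $94,078.39.
Line 2 (9743.73, Sermark, 999 kg, $81,808.11):
Base rate for 9743.73 is $4.39/kg.
Duty = 999 × $4.39 = $4,385.61.
Line 3 (8935.17, Casmark, 3,805 units, $146,226.15):
Base rate for 8935.17 is 19%.
Origin Casmark qualifies under the Peleth–Casmark agreement and 8935.17 is covered: preferential rate 16.5% applies instead.
Duty = $146,226.15 × 16.5% = $24,127.31.
Line 4 (5453.92, Casmark, 1,620 units, $115,230.60):
Base rate for 5453.92 is $2.53/unit.
Origin Casmark is the FTA partner but 5453.92 is not on the preference list; base rate stands.
Duty = 1,620 × $2.53 = $4,098.60.
Total = $94,078.39 + $4,385.61 + $24,127.31 + $4,098.60 = $126,689.91.

$126,689.91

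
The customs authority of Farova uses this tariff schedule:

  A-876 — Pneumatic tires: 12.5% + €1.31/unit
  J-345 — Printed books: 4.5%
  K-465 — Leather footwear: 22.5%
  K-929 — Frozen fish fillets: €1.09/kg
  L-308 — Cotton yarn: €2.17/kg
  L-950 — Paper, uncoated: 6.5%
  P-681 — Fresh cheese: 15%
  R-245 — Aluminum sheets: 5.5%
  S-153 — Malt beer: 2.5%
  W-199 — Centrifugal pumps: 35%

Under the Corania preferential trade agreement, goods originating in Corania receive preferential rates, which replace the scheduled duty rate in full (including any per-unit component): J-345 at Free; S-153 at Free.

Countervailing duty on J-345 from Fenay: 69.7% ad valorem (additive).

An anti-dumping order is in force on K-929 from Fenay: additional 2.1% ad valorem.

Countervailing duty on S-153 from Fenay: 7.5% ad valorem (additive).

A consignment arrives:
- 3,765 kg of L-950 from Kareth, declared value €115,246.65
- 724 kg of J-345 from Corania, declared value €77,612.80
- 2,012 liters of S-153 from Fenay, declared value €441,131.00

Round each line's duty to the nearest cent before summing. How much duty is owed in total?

Line 1 (L-950, Kareth, 3,765 kg, €115,246.65):
Base rate for L-950 is 6.5%.
Duty = €115,246.65 × 6.5% = €7,491.03.
Line 2 (J-345, Corania, 724 kg, €77,612.80):
Base rate for J-345 is 4.5%.
Origin Corania qualifies under the Farova–Corania agreement and J-345 is covered: preferential rate Free applies instead.
The additional-duty order on J-345 targets Fenay, not Corania; it does not apply.
Duty = €77,612.80 × 0% = €0.00.
Line 3 (S-153, Fenay, 2,012 liters, €441,131.00):
Base rate for S-153 is 2.5%.
S-153 has an FTA preferential rate, but origin Fenay is not Corania; base rate stands.
Additional duty on S-153 from Fenay: +7.5%. Applied ad valorem rate: 2.5% + 7.5% = 10%.
Duty = €441,131.00 × 10% = €44,113.10.
Total = €7,491.03 + €0.00 + €44,113.10 = €51,604.13.

€51,604.13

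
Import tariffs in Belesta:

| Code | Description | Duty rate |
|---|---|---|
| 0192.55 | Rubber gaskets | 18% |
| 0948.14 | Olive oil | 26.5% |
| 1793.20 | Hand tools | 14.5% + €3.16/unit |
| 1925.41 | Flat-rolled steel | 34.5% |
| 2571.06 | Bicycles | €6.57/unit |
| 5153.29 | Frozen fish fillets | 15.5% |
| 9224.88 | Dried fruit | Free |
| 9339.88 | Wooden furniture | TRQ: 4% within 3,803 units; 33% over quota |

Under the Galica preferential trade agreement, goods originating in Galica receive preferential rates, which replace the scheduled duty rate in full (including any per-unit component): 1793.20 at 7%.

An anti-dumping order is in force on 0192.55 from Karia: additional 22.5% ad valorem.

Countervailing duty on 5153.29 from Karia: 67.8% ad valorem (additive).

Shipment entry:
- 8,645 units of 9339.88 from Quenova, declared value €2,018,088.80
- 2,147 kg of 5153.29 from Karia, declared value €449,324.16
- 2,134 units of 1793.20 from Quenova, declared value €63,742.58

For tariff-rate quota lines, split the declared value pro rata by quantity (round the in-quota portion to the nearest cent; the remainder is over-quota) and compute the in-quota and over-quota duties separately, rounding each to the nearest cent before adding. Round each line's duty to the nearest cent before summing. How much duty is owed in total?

Line 1 (9339.88, Quenova, 8,645 units, €2,018,088.80):
Code 9339.88 is under a tariff-rate quota (threshold 3,803 units). In-quota: 3,803 units at 4%; over-quota: 4,842 units at 33%.
Pro-rata value split: in-quota = €2,018,088.80 × 3,803/8,645 = €887,772.32; over-quota = €2,018,088.80 − €887,772.32 = €1,130,316.48.
In-quota duty = €887,772.32 × 4% = €35,510.89. Over-quota duty = €1,130,316.48 × 33% = €373,004.44.
Line duty = €35,510.89 + €373,004.44 = €408,515.33.
Line 2 (5153.29, Karia, 2,147 kg, €449,324.16):
Base rate for 5153.29 is 15.5%.
Additional duty on 5153.29 from Karia: +67.8%. Applied ad valorem rate: 15.5% + 67.8% = 83.3%.
Duty = €449,324.16 × 83.3% = €374,287.03.
Line 3 (1793.20, Quenova, 2,134 units, €63,742.58):
Base rate for 1793.20 is 14.5% + €3.16/unit.
1793.20 has an FTA preferential rate, but origin Quenova is not Galica; base rate stands.
Duty = €63,742.58 × 14.5% + 2,134 × €3.16 = €15,986.11.
Total = €408,515.33 + €374,287.03 + €15,986.11 = €798,788.47.

€798,788.47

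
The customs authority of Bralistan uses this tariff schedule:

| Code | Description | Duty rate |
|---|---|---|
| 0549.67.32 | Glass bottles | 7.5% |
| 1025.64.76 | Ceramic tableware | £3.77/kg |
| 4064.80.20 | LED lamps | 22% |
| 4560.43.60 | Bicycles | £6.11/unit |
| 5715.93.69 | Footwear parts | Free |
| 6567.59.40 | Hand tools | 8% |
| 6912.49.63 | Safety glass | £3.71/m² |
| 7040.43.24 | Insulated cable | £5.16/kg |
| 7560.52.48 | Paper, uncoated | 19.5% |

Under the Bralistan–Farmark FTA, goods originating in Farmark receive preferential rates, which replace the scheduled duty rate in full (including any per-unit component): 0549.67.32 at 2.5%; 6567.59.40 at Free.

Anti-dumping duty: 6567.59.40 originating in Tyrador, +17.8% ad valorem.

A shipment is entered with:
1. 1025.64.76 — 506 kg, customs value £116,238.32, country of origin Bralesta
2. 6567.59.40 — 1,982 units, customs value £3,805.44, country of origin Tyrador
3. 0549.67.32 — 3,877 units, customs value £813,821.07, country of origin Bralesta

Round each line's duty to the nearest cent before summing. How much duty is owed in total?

Line 1 (1025.64.76, Bralesta, 506 kg, £116,238.32):
Base rate for 1025.64.76 is £3.77/kg.
Duty = 506 × £3.77 = £1,907.62.
Line 2 (6567.59.40, Tyrador, 1,982 units, £3,805.44):
Base rate for 6567.59.40 is 8%.
6567.59.40 has an FTA preferential rate, but origin Tyrador is not Farmark; base rate stands.
Additional duty on 6567.59.40 from Tyrador: +17.8%. Applied ad valorem rate: 8% + 17.8% = 25.8%.
Duty = £3,805.44 × 25.8% = £981.80.
Line 3 (0549.67.32, Bralesta, 3,877 units, £813,821.07):
Base rate for 0549.67.32 is 7.5%.
0549.67.32 has an FTA preferential rate, but origin Bralesta is not Farmark; base rate stands.
Duty = £813,821.07 × 7.5% = £61,036.58.
Total = £1,907.62 + £981.80 + £61,036.58 = £63,926.00.

£63,926.00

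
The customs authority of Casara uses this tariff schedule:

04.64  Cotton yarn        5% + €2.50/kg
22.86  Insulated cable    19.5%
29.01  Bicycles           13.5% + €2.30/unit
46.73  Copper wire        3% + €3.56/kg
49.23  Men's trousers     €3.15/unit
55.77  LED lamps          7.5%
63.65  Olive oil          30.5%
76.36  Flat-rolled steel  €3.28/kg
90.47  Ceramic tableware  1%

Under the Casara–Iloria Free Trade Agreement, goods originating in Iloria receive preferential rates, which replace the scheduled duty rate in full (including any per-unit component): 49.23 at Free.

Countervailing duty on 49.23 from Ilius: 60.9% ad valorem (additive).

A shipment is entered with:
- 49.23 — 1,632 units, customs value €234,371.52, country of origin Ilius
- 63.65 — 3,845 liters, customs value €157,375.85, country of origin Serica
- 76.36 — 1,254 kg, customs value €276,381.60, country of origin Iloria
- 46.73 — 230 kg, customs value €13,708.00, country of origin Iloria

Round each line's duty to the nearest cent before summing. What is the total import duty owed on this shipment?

€201,215.85

Line 1 (49.23, Ilius, 1,632 units, €234,371.52):
Base rate for 49.23 is €3.15/unit.
49.23 has an FTA preferential rate, but origin Ilius is not Iloria; base rate stands.
Additional duty on 49.23 from Ilius: +60.9% ad valorem. Applied ad valorem rate = 60.9%.
Duty = €234,371.52 × 60.9% + 1,632 × €3.15 = €147,873.06.
Line 2 (63.65, Serica, 3,845 liters, €157,375.85):
Base rate for 63.65 is 30.5%.
Duty = €157,375.85 × 30.5% = €47,999.63.
Line 3 (76.36, Iloria, 1,254 kg, €276,381.60):
Base rate for 76.36 is €3.28/kg.
Origin Iloria is the FTA partner but 76.36 is not on the preference list; base rate stands.
Duty = 1,254 × €3.28 = €4,113.12.
Line 4 (46.73, Iloria, 230 kg, €13,708.00):
Base rate for 46.73 is 3% + €3.56/kg.
Origin Iloria is the FTA partner but 46.73 is not on the preference list; base rate stands.
Duty = €13,708.00 × 3% + 230 × €3.56 = €1,230.04.
Total = €147,873.06 + €47,999.63 + €4,113.12 + €1,230.04 = €201,215.85.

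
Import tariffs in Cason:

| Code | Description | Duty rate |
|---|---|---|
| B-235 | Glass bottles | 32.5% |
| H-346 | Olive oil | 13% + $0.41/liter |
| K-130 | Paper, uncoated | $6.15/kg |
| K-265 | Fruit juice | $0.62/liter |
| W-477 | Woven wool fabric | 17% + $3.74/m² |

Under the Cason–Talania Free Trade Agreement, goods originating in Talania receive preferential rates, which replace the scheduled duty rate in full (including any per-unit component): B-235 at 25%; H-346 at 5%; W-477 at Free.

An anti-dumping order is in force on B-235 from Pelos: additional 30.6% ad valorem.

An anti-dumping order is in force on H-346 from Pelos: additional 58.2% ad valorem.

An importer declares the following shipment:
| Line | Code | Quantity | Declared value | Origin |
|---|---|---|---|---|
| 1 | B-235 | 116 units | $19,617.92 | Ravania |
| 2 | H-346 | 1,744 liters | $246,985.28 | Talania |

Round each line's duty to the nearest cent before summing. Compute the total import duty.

$18,725.08

Line 1 (B-235, Ravania, 116 units, $19,617.92):
Base rate for B-235 is 32.5%.
B-235 has an FTA preferential rate, but origin Ravania is not Talania; base rate stands.
The additional-duty order on B-235 targets Pelos, not Ravania; it does not apply.
Duty = $19,617.92 × 32.5% = $6,375.82.
Line 2 (H-346, Talania, 1,744 liters, $246,985.28):
Base rate for H-346 is 13% + $0.41/liter.
Origin Talania qualifies under the Cason–Talania agreement and H-346 is covered: preferential rate 5% applies instead.
The additional-duty order on H-346 targets Pelos, not Talania; it does not apply.
Duty = $246,985.28 × 5% = $12,349.26.
Total = $6,375.82 + $12,349.26 = $18,725.08.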